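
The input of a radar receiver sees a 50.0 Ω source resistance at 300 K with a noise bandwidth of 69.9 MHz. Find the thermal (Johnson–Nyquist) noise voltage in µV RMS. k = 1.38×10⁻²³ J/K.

V_n = √(4kTRB)
4kTRB = 4 × 1.38×10⁻²³ × 300 × 5.00×10¹ × 6.99×10⁷ = 5.79×10⁻¹¹ V²
V_n = √(5.79×10⁻¹¹) = 7.61×10⁻⁶ V = 7.61 µV

7.61 µV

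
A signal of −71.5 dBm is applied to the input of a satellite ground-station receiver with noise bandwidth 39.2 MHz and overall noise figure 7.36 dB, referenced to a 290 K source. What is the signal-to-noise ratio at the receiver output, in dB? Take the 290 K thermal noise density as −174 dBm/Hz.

Noise floor: N = −174 + 10 log₁₀(B) + NF
10 log₁₀(3.92×10⁷) = 75.93 dB
N = −174 + 75.93 + 7.36 = −90.71 dBm
SNR = P_sig − N = −71.5 − (−90.71) = 19.21 dB → 19.2 dB

19.2 dB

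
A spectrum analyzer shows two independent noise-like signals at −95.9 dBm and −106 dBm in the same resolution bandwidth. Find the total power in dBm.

−95.5 dBm

Convert to linear, add, convert back:
P₁ = 2.57×10⁻¹³ W, P₂ = 2.51×10⁻¹⁴ W
P_tot = 2.82×10⁻¹³ W → 10 log₁₀(P_tot / 10⁻³) = −95.5 dBm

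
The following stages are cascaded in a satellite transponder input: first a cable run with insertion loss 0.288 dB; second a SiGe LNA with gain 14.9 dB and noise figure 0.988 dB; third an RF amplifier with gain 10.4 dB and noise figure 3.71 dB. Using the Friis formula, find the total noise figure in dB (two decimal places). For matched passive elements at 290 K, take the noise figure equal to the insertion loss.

Convert to linear (a loss of L dB is a gain of −L dB): F_i = 10^(NF_i/10), G_i = 10^(G_i,dB/10)
  Stage 1: F_1 = 10^(0.288/10) = 1.069, G_1 = 10^(−0.288/10) = 0.9358
  Stage 2: F_2 = 10^(0.988/10) = 1.255, G_2 = 10^(14.9/10) = 30.90
  Stage 3: F_3 = 10^(3.71/10) = 2.350, G_3 = 10^(10.4/10) = 10.96
Friis cascade:
  F = 1.069 + (1.255 − 1)/0.9358 + (2.350 − 1)/28.92 = 1.388
NF = 10 log₁₀(1.388) = 1.42 dB

1.42 dB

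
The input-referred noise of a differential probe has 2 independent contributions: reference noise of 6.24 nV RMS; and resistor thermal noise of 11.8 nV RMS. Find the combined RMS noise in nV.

13.3 nV

Uncorrelated sources add in power (mean-square): V_tot = √(ΣV_i²)
V_tot = √[(6.24×10⁻⁹)² + (1.18×10⁻⁸)²] = 1.33×10⁻⁸ V = 13.3 nV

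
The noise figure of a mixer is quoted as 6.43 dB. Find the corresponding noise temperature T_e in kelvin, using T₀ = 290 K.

985 K

F = 10^(6.43/10) = 4.39542
T_e = (F − 1)·T₀ = (4.39542 − 1) × 290 = 985 K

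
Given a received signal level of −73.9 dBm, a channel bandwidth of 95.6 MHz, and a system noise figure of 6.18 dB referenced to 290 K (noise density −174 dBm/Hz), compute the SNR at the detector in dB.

14.1 dB

Noise floor: N = −174 + 10 log₁₀(B) + NF
10 log₁₀(9.56×10⁷) = 79.8 dB
N = −174 + 79.8 + 6.18 = −88.02 dBm
SNR = P_sig − N = −73.9 − (−88.02) = 14.12 dB → 14.1 dB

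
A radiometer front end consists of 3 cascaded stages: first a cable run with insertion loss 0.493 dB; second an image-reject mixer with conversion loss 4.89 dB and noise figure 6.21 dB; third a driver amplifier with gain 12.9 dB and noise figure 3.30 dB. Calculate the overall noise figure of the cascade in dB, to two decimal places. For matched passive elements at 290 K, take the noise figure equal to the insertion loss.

9.35 dB

Convert to linear (a loss of L dB is a gain of −L dB): F_i = 10^(NF_i/10), G_i = 10^(G_i,dB/10)
  Stage 1: F_1 = 10^(0.493/10) = 1.120, G_1 = 10^(−0.493/10) = 0.8927
  Stage 2: F_2 = 10^(6.21/10) = 4.178, G_2 = 10^(−4.89/10) = 0.3243
  Stage 3: F_3 = 10^(3.30/10) = 2.138, G_3 = 10^(12.9/10) = 19.50
Friis cascade:
  F = 1.120 + (4.178 − 1)/0.8927 + (2.138 − 1)/0.2895 = 8.611
NF = 10 log₁₀(8.611) = 9.35 dB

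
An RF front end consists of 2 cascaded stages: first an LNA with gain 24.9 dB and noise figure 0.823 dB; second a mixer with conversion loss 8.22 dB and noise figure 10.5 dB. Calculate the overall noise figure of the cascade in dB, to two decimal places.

0.94 dB

Convert to linear (a loss of L dB is a gain of −L dB): F_i = 10^(NF_i/10), G_i = 10^(G_i,dB/10)
  Stage 1: F_1 = 10^(0.823/10) = 1.209, G_1 = 10^(24.9/10) = 309.0
  Stage 2: F_2 = 10^(10.5/10) = 11.22, G_2 = 10^(−8.22/10) = 0.1507
Friis cascade:
  F = 1.209 + (11.22 − 1)/309.0 = 1.242
NF = 10 log₁₀(1.242) = 0.94 dB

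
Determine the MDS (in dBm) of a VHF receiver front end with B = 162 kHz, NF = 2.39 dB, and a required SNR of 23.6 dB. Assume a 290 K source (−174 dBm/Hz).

Sensitivity = −174 + 10 log₁₀(B) + NF + SNR_min
= −174 + 52.1 + 2.39 + 23.6
= −95.91 dBm → −95.9 dBm

−95.9 dBm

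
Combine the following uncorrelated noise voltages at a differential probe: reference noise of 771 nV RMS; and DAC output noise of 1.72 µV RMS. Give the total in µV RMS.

Uncorrelated sources add in power (mean-square): V_tot = √(ΣV_i²)
V_tot = √[(7.71×10⁻⁷)² + (1.72×10⁻⁶)²] = 1.88×10⁻⁶ V = 1.88 µV

1.88 µV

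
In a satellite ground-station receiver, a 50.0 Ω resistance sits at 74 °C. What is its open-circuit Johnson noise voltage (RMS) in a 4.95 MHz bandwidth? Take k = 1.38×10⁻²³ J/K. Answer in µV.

T = 74 °C + 273.15 = 347.15 K
V_n = √(4kTRB)
4kTRB = 4 × 1.38×10⁻²³ × 347.15 × 5.00×10¹ × 4.95×10⁶ = 4.74×10⁻¹² V²
V_n = √(4.74×10⁻¹²) = 2.18×10⁻⁶ V = 2.18 µV

2.18 µV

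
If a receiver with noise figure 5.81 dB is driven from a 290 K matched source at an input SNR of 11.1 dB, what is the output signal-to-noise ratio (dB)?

By definition F = SNR_in/SNR_out, so in dB: SNR_out = SNR_in − NF
SNR_out = 11.1 − 5.81 = 5.29 dB

5.29 dB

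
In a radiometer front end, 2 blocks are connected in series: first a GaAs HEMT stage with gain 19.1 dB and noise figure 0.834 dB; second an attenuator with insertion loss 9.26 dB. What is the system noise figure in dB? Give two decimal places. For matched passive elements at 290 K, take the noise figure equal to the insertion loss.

Convert to linear (a loss of L dB is a gain of −L dB): F_i = 10^(NF_i/10), G_i = 10^(G_i,dB/10)
  Stage 1: F_1 = 10^(0.834/10) = 1.212, G_1 = 10^(19.1/10) = 81.28
  Stage 2: F_2 = 10^(9.26/10) = 8.433, G_2 = 10^(−9.26/10) = 0.1186
Friis cascade:
  F = 1.212 + (8.433 − 1)/81.28 = 1.303
NF = 10 log₁₀(1.303) = 1.15 dB

1.15 dB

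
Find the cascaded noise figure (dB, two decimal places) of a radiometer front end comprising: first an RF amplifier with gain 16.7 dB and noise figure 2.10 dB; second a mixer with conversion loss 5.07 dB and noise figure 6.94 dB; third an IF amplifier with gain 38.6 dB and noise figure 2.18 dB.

2.43 dB

Convert to linear (a loss of L dB is a gain of −L dB): F_i = 10^(NF_i/10), G_i = 10^(G_i,dB/10)
  Stage 1: F_1 = 10^(2.10/10) = 1.622, G_1 = 10^(16.7/10) = 46.77
  Stage 2: F_2 = 10^(6.94/10) = 4.943, G_2 = 10^(−5.07/10) = 0.3112
  Stage 3: F_3 = 10^(2.18/10) = 1.652, G_3 = 10^(38.6/10) = 7244
Friis cascade:
  F = 1.622 + (4.943 − 1)/46.77 + (1.652 − 1)/14.55 = 1.751
NF = 10 log₁₀(1.751) = 2.43 dB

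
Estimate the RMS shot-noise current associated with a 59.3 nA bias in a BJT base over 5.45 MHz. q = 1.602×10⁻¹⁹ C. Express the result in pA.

322 pA

I_n = √(2qI·B)
2qI·B = 2 × 1.602×10⁻¹⁹ × 5.93×10⁻⁸ × 5.45×10⁶ = 1.04×10⁻¹⁹ A²
I_n = √(1.04×10⁻¹⁹) = 3.22×10⁻¹⁰ A = 322 pA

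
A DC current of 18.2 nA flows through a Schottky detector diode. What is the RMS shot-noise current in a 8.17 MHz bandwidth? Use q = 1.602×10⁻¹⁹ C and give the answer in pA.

I_n = √(2qI·B)
2qI·B = 2 × 1.602×10⁻¹⁹ × 1.82×10⁻⁸ × 8.17×10⁶ = 4.76×10⁻²⁰ A²
I_n = √(4.76×10⁻²⁰) = 2.18×10⁻¹⁰ A = 218 pA

218 pA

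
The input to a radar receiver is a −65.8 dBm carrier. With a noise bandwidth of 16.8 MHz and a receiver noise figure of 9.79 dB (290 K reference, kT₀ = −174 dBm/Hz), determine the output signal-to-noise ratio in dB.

26.2 dB

Noise floor: N = −174 + 10 log₁₀(B) + NF
10 log₁₀(1.68×10⁷) = 72.25 dB
N = −174 + 72.25 + 9.79 = −91.96 dBm
SNR = P_sig − N = −65.8 − (−91.96) = 26.16 dB → 26.2 dB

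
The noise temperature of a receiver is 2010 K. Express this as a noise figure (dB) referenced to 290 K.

F = 1 + T_e/T₀ = 1 + 2010/290 = 7.93103
NF = 10 log₁₀(7.93103) = 8.99 dB

8.99 dB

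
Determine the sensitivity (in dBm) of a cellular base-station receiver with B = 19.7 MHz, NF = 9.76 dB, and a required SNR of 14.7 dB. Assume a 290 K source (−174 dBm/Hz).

Sensitivity = −174 + 10 log₁₀(B) + NF + SNR_min
= −174 + 72.94 + 9.76 + 14.7
= −76.60 dBm → −76.6 dBm

−76.6 dBm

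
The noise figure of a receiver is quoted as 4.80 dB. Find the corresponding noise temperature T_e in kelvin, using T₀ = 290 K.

586 K

F = 10^(4.80/10) = 3.01995
T_e = (F − 1)·T₀ = (3.01995 − 1) × 290 = 586 K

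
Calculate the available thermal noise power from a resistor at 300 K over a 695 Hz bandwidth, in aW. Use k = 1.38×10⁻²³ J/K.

2.88 aW

P_n = kTB = 1.38×10⁻²³ × 300 × 6.95×10² = 2.88×10⁻¹⁸ W = 2.88 aW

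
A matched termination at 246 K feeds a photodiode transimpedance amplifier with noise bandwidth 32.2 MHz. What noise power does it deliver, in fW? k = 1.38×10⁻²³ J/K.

P_n = kTB = 1.38×10⁻²³ × 246 × 3.22×10⁷ = 1.09×10⁻¹³ W = 109 fW

109 fW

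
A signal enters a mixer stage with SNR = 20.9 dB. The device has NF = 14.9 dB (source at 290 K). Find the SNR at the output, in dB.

By definition F = SNR_in/SNR_out, so in dB: SNR_out = SNR_in − NF
SNR_out = 20.9 − 14.9 = 6.0 dB

6.0 dB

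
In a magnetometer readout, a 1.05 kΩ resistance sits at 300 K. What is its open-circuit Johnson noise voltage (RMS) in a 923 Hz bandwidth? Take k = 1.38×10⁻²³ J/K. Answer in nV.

V_n = √(4kTRB)
4kTRB = 4 × 1.38×10⁻²³ × 300 × 1.05×10³ × 9.23×10² = 1.60×10⁻¹⁴ V²
V_n = √(1.60×10⁻¹⁴) = 1.27×10⁻⁷ V = 127 nV

127 nV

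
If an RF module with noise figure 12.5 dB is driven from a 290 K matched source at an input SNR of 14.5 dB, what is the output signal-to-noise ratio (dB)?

By definition F = SNR_in/SNR_out, so in dB: SNR_out = SNR_in − NF
SNR_out = 14.5 − 12.5 = 2.0 dB

2.0 dB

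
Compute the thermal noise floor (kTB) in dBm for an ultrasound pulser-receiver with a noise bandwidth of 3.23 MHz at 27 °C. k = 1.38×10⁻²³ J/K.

T = 27 °C + 273.15 = 300.15 K
P_n = kTB = 1.38×10⁻²³ × 300.15 × 3.23×10⁶ = 1.34×10⁻¹⁴ W
In dBm: 10 log₁₀(1.34×10⁻¹⁴ / 10⁻³) = −108.7 dBm

−108.7 dBm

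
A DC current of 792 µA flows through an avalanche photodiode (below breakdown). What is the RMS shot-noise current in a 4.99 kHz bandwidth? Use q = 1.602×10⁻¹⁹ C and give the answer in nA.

1.13 nA

I_n = √(2qI·B)
2qI·B = 2 × 1.602×10⁻¹⁹ × 7.92×10⁻⁴ × 4.99×10³ = 1.27×10⁻¹⁸ A²
I_n = √(1.27×10⁻¹⁸) = 1.13×10⁻⁹ A = 1.13 nA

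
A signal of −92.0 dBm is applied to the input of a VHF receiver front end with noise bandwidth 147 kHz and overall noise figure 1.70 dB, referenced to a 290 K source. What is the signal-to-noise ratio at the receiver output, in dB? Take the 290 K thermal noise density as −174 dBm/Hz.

28.6 dB

Noise floor: N = −174 + 10 log₁₀(B) + NF
10 log₁₀(1.47×10⁵) = 51.67 dB
N = −174 + 51.67 + 1.70 = −120.63 dBm
SNR = P_sig − N = −92.0 − (−120.63) = 28.63 dB → 28.6 dB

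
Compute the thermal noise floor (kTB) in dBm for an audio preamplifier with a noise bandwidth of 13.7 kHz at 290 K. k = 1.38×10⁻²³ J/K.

−132.6 dBm

P_n = kTB = 1.38×10⁻²³ × 290 × 1.37×10⁴ = 5.48×10⁻¹⁷ W
In dBm: 10 log₁₀(5.48×10⁻¹⁷ / 10⁻³) = −132.6 dBm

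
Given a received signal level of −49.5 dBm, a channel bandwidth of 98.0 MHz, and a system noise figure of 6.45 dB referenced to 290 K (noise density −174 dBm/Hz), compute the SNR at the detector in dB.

38.1 dB

Noise floor: N = −174 + 10 log₁₀(B) + NF
10 log₁₀(9.80×10⁷) = 79.91 dB
N = −174 + 79.91 + 6.45 = −87.64 dBm
SNR = P_sig − N = −49.5 − (−87.64) = 38.14 dB → 38.1 dB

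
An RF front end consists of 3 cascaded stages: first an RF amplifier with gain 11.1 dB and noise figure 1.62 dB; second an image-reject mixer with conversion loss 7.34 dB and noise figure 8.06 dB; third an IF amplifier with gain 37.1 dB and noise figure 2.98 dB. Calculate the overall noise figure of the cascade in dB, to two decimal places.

Convert to linear (a loss of L dB is a gain of −L dB): F_i = 10^(NF_i/10), G_i = 10^(G_i,dB/10)
  Stage 1: F_1 = 10^(1.62/10) = 1.452, G_1 = 10^(11.1/10) = 12.88
  Stage 2: F_2 = 10^(8.06/10) = 6.397, G_2 = 10^(−7.34/10) = 0.1845
  Stage 3: F_3 = 10^(2.98/10) = 1.986, G_3 = 10^(37.1/10) = 5129
Friis cascade:
  F = 1.452 + (6.397 − 1)/12.88 + (1.986 − 1)/2.377 = 2.286
NF = 10 log₁₀(2.286) = 3.59 dB

3.59 dB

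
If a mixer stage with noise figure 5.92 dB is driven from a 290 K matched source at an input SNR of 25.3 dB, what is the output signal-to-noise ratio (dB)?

19.38 dB

By definition F = SNR_in/SNR_out, so in dB: SNR_out = SNR_in − NF
SNR_out = 25.3 − 5.92 = 19.38 dB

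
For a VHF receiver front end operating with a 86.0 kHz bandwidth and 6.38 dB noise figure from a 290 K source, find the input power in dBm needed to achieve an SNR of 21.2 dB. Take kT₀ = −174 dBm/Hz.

−97.1 dBm

Sensitivity = −174 + 10 log₁₀(B) + NF + SNR_min
= −174 + 49.34 + 6.38 + 21.2
= −97.08 dBm → −97.1 dBm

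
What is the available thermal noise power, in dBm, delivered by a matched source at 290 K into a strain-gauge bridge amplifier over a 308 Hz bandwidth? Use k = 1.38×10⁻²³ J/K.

P_n = kTB = 1.38×10⁻²³ × 290 × 3.08×10² = 1.23×10⁻¹⁸ W
In dBm: 10 log₁₀(1.23×10⁻¹⁸ / 10⁻³) = −149.1 dBm

−149.1 dBm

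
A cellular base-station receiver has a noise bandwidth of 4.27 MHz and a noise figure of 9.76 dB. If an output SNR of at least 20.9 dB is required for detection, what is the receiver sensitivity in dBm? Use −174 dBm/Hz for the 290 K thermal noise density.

Sensitivity = −174 + 10 log₁₀(B) + NF + SNR_min
= −174 + 66.3 + 9.76 + 20.9
= −77.04 dBm → −77.0 dBm

−77.0 dBm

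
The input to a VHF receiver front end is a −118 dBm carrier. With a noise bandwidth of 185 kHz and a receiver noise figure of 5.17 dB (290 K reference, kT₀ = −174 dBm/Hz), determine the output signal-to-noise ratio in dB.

−1.8 dB

Noise floor: N = −174 + 10 log₁₀(B) + NF
10 log₁₀(1.85×10⁵) = 52.67 dB
N = −174 + 52.67 + 5.17 = −116.16 dBm
SNR = P_sig − N = −118 − (−116.16) = −1.84 dB → −1.8 dB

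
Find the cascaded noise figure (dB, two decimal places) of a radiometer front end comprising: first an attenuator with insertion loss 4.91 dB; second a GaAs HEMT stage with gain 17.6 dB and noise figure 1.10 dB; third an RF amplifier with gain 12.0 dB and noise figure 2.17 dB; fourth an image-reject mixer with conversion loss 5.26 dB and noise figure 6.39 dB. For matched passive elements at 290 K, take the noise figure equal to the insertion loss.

Convert to linear (a loss of L dB is a gain of −L dB): F_i = 10^(NF_i/10), G_i = 10^(G_i,dB/10)
  Stage 1: F_1 = 10^(4.91/10) = 3.097, G_1 = 10^(−4.91/10) = 0.3228
  Stage 2: F_2 = 10^(1.10/10) = 1.288, G_2 = 10^(17.6/10) = 57.54
  Stage 3: F_3 = 10^(2.17/10) = 1.648, G_3 = 10^(12.0/10) = 15.85
  Stage 4: F_4 = 10^(6.39/10) = 4.355, G_4 = 10^(−5.26/10) = 0.2979
Friis cascade:
  F = 3.097 + (1.288 − 1)/0.3228 + (1.648 − 1)/18.58 + (4.355 − 1)/294.4 = 4.037
NF = 10 log₁₀(4.037) = 6.06 dB

6.06 dB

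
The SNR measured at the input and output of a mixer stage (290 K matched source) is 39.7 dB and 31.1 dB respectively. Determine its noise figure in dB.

NF (dB) = SNR_in(dB) − SNR_out(dB) when the source is at T₀
NF = 39.7 − 31.1 = 8.6 dB

8.6 dB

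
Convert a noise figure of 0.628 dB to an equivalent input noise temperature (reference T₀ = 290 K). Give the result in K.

45.1 K

F = 10^(0.628/10) = 1.15558
T_e = (F − 1)·T₀ = (1.15558 − 1) × 290 = 45.1 K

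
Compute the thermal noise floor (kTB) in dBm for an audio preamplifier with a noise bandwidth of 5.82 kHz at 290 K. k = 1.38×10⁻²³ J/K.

P_n = kTB = 1.38×10⁻²³ × 290 × 5.82×10³ = 2.33×10⁻¹⁷ W
In dBm: 10 log₁₀(2.33×10⁻¹⁷ / 10⁻³) = −136.3 dBm

−136.3 dBm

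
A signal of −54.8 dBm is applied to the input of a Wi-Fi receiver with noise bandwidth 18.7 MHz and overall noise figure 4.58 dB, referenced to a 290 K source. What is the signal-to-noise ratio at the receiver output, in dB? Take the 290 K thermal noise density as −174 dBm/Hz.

Noise floor: N = −174 + 10 log₁₀(B) + NF
10 log₁₀(1.87×10⁷) = 72.72 dB
N = −174 + 72.72 + 4.58 = −96.70 dBm
SNR = P_sig − N = −54.8 − (−96.70) = 41.90 dB → 41.9 dB

41.9 dB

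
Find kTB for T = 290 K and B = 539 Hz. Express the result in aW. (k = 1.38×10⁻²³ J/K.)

2.16 aW

P_n = kTB = 1.38×10⁻²³ × 290 × 5.39×10² = 2.16×10⁻¹⁸ W = 2.16 aW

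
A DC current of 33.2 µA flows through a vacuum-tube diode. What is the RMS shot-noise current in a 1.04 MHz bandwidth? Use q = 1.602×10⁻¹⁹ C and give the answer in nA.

3.33 nA

I_n = √(2qI·B)
2qI·B = 2 × 1.602×10⁻¹⁹ × 3.32×10⁻⁵ × 1.04×10⁶ = 1.11×10⁻¹⁷ A²
I_n = √(1.11×10⁻¹⁷) = 3.33×10⁻⁹ A = 3.33 nA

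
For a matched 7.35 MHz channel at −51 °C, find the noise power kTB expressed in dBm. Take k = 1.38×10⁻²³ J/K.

−106.5 dBm

T = −51 °C + 273.15 = 222.15 K
P_n = kTB = 1.38×10⁻²³ × 222.15 × 7.35×10⁶ = 2.25×10⁻¹⁴ W
In dBm: 10 log₁₀(2.25×10⁻¹⁴ / 10⁻³) = −106.5 dBm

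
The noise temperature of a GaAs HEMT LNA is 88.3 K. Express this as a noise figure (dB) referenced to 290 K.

F = 1 + T_e/T₀ = 1 + 88.3/290 = 1.30448
NF = 10 log₁₀(1.30448) = 1.15 dB

1.15 dB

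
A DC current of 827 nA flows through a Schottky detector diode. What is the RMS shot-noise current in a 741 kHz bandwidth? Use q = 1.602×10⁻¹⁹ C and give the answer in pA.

I_n = √(2qI·B)
2qI·B = 2 × 1.602×10⁻¹⁹ × 8.27×10⁻⁷ × 7.41×10⁵ = 1.96×10⁻¹⁹ A²
I_n = √(1.96×10⁻¹⁹) = 4.43×10⁻¹⁰ A = 443 pA

443 pA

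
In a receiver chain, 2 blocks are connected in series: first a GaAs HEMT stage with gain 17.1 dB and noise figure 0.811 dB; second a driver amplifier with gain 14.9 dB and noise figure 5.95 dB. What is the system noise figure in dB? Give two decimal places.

1.01 dB

Convert to linear (a loss of L dB is a gain of −L dB): F_i = 10^(NF_i/10), G_i = 10^(G_i,dB/10)
  Stage 1: F_1 = 10^(0.811/10) = 1.205, G_1 = 10^(17.1/10) = 51.29
  Stage 2: F_2 = 10^(5.95/10) = 3.936, G_2 = 10^(14.9/10) = 30.90
Friis cascade:
  F = 1.205 + (3.936 − 1)/51.29 = 1.263
NF = 10 log₁₀(1.263) = 1.01 dB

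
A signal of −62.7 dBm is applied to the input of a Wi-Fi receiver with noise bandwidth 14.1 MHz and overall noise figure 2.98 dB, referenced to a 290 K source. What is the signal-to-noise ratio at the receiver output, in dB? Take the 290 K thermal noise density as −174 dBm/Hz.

36.8 dB

Noise floor: N = −174 + 10 log₁₀(B) + NF
10 log₁₀(1.41×10⁷) = 71.49 dB
N = −174 + 71.49 + 2.98 = −99.53 dBm
SNR = P_sig − N = −62.7 − (−99.53) = 36.83 dB → 36.8 dB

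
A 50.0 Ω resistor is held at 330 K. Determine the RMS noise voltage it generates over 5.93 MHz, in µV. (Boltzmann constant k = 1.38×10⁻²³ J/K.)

2.32 µV

V_n = √(4kTRB)
4kTRB = 4 × 1.38×10⁻²³ × 330 × 5.00×10¹ × 5.93×10⁶ = 5.40×10⁻¹² V²
V_n = √(5.40×10⁻¹²) = 2.32×10⁻⁶ V = 2.32 µV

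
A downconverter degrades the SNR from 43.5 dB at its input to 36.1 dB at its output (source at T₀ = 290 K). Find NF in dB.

7.4 dB

NF (dB) = SNR_in(dB) − SNR_out(dB) when the source is at T₀
NF = 43.5 − 36.1 = 7.4 dB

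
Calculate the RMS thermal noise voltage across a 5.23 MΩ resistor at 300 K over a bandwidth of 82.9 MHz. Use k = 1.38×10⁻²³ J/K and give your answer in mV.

2.68 mV

V_n = √(4kTRB)
4kTRB = 4 × 1.38×10⁻²³ × 300 × 5.23×10⁶ × 8.29×10⁷ = 7.18×10⁻⁶ V²
V_n = √(7.18×10⁻⁶) = 2.68×10⁻³ V = 2.68 mV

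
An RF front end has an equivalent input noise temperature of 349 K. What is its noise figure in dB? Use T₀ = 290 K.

F = 1 + T_e/T₀ = 1 + 349/290 = 2.20345
NF = 10 log₁₀(2.20345) = 3.43 dB

3.43 dB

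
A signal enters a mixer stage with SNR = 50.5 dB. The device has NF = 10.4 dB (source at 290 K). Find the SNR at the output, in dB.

By definition F = SNR_in/SNR_out, so in dB: SNR_out = SNR_in − NF
SNR_out = 50.5 − 10.4 = 40.1 dB

40.1 dB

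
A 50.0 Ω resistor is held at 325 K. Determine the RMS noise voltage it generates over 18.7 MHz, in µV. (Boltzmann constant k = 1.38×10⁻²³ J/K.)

V_n = √(4kTRB)
4kTRB = 4 × 1.38×10⁻²³ × 325 × 5.00×10¹ × 1.87×10⁷ = 1.68×10⁻¹¹ V²
V_n = √(1.68×10⁻¹¹) = 4.10×10⁻⁶ V = 4.10 µV

4.10 µV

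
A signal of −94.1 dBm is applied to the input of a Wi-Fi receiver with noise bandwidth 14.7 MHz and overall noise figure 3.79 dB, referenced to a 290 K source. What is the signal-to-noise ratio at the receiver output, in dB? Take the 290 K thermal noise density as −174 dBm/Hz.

Noise floor: N = −174 + 10 log₁₀(B) + NF
10 log₁₀(1.47×10⁷) = 71.67 dB
N = −174 + 71.67 + 3.79 = −98.54 dBm
SNR = P_sig − N = −94.1 − (−98.54) = 4.44 dB → 4.4 dB

4.4 dB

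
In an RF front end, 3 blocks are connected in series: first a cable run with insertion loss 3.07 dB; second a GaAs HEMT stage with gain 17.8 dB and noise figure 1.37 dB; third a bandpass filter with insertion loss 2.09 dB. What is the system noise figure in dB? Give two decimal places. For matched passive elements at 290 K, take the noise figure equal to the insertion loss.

4.47 dB

Convert to linear (a loss of L dB is a gain of −L dB): F_i = 10^(NF_i/10), G_i = 10^(G_i,dB/10)
  Stage 1: F_1 = 10^(3.07/10) = 2.028, G_1 = 10^(−3.07/10) = 0.4932
  Stage 2: F_2 = 10^(1.37/10) = 1.371, G_2 = 10^(17.8/10) = 60.26
  Stage 3: F_3 = 10^(2.09/10) = 1.618, G_3 = 10^(−2.09/10) = 0.6180
Friis cascade:
  F = 2.028 + (1.371 − 1)/0.4932 + (1.618 − 1)/29.72 = 2.801
NF = 10 log₁₀(2.801) = 4.47 dB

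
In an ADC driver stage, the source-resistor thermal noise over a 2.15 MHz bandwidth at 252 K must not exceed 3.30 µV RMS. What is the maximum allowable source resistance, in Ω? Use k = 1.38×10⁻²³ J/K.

364 Ω

Johnson–Nyquist: V_n = √(4kTRB) ⇒ R = V_n² / (4kTB)
4kTB = 4 × 1.38×10⁻²³ × 252 × 2.15×10⁶ = 2.99×10⁻¹⁴
R = (3.30×10⁻⁶)² / 2.99×10⁻¹⁴ = 3.64×10² Ω = 364 Ω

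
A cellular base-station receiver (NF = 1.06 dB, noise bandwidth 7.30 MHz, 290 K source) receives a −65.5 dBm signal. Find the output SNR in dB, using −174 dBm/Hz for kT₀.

38.8 dB

Noise floor: N = −174 + 10 log₁₀(B) + NF
10 log₁₀(7.30×10⁶) = 68.63 dB
N = −174 + 68.63 + 1.06 = −104.31 dBm
SNR = P_sig − N = −65.5 − (−104.31) = 38.81 dB → 38.8 dB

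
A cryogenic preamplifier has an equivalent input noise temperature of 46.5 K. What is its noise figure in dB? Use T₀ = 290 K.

0.646 dB

F = 1 + T_e/T₀ = 1 + 46.5/290 = 1.16034
NF = 10 log₁₀(1.16034) = 0.646 dB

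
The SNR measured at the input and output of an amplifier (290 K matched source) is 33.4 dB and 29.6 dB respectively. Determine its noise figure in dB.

NF (dB) = SNR_in(dB) − SNR_out(dB) when the source is at T₀
NF = 33.4 − 29.6 = 3.8 dB

3.8 dB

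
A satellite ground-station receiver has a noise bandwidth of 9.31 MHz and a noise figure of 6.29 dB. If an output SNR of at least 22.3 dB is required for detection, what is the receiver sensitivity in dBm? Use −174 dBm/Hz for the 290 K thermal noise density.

Sensitivity = −174 + 10 log₁₀(B) + NF + SNR_min
= −174 + 69.69 + 6.29 + 22.3
= −75.72 dBm → −75.7 dBm

−75.7 dBm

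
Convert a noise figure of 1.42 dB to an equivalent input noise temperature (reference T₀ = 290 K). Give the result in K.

F = 10^(1.42/10) = 1.38676
T_e = (F − 1)·T₀ = (1.38676 − 1) × 290 = 112 K

112 K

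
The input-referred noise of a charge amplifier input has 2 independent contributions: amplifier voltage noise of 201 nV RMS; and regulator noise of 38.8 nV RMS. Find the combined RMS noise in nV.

205 nV

Uncorrelated sources add in power (mean-square): V_tot = √(ΣV_i²)
V_tot = √[(2.01×10⁻⁷)² + (3.88×10⁻⁸)²] = 2.05×10⁻⁷ V = 205 nV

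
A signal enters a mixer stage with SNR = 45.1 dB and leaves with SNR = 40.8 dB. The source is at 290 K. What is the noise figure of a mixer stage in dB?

NF (dB) = SNR_in(dB) − SNR_out(dB) when the source is at T₀
NF = 45.1 − 40.8 = 4.3 dB

4.3 dB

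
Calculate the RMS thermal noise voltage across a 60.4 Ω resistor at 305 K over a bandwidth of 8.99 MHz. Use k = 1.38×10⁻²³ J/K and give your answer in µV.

3.02 µV

V_n = √(4kTRB)
4kTRB = 4 × 1.38×10⁻²³ × 305 × 6.04×10¹ × 8.99×10⁶ = 9.14×10⁻¹² V²
V_n = √(9.14×10⁻¹²) = 3.02×10⁻⁶ V = 3.02 µV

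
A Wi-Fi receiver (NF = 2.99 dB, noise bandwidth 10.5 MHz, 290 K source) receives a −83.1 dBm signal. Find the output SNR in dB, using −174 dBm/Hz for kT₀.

17.7 dB

Noise floor: N = −174 + 10 log₁₀(B) + NF
10 log₁₀(1.05×10⁷) = 70.21 dB
N = −174 + 70.21 + 2.99 = −100.80 dBm
SNR = P_sig − N = −83.1 − (−100.80) = 17.70 dB → 17.7 dB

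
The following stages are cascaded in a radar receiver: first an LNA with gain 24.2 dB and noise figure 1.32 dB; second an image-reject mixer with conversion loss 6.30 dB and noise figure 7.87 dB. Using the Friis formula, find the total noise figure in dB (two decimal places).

1.38 dB

Convert to linear (a loss of L dB is a gain of −L dB): F_i = 10^(NF_i/10), G_i = 10^(G_i,dB/10)
  Stage 1: F_1 = 10^(1.32/10) = 1.355, G_1 = 10^(24.2/10) = 263.0
  Stage 2: F_2 = 10^(7.87/10) = 6.124, G_2 = 10^(−6.30/10) = 0.2344
Friis cascade:
  F = 1.355 + (6.124 − 1)/263.0 = 1.375
NF = 10 log₁₀(1.375) = 1.38 dB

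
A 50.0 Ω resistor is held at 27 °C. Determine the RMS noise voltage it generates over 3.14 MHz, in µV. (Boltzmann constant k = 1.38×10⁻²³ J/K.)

T = 27 °C + 273.15 = 300.15 K
V_n = √(4kTRB)
4kTRB = 4 × 1.38×10⁻²³ × 300.15 × 5.00×10¹ × 3.14×10⁶ = 2.60×10⁻¹² V²
V_n = √(2.60×10⁻¹²) = 1.61×10⁻⁶ V = 1.61 µV

1.61 µV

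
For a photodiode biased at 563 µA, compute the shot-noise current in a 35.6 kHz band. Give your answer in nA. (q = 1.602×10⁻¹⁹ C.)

2.53 nA

I_n = √(2qI·B)
2qI·B = 2 × 1.602×10⁻¹⁹ × 5.63×10⁻⁴ × 3.56×10⁴ = 6.42×10⁻¹⁸ A²
I_n = √(6.42×10⁻¹⁸) = 2.53×10⁻⁹ A = 2.53 nA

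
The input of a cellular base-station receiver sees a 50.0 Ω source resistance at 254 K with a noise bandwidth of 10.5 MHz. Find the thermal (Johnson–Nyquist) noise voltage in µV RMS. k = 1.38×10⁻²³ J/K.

V_n = √(4kTRB)
4kTRB = 4 × 1.38×10⁻²³ × 254 × 5.00×10¹ × 1.05×10⁷ = 7.36×10⁻¹² V²
V_n = √(7.36×10⁻¹²) = 2.71×10⁻⁶ V = 2.71 µV

2.71 µV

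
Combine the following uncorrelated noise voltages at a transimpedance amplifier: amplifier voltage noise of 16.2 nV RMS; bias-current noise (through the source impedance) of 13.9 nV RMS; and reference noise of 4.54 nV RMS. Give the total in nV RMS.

Uncorrelated sources add in power (mean-square): V_tot = √(ΣV_i²)
V_tot = √[(1.62×10⁻⁸)² + (1.39×10⁻⁸)² + (4.54×10⁻⁹)²] = 2.18×10⁻⁸ V = 21.8 nV

21.8 nV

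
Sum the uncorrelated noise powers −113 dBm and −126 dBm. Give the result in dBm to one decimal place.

Convert to linear, add, convert back:
P₁ = 5.01×10⁻¹⁵ W, P₂ = 2.51×10⁻¹⁶ W
P_tot = 5.26×10⁻¹⁵ W → 10 log₁₀(P_tot / 10⁻³) = −112.8 dBm

−112.8 dBm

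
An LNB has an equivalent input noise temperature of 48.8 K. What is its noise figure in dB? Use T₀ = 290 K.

F = 1 + T_e/T₀ = 1 + 48.8/290 = 1.16828
NF = 10 log₁₀(1.16828) = 0.675 dB

0.675 dB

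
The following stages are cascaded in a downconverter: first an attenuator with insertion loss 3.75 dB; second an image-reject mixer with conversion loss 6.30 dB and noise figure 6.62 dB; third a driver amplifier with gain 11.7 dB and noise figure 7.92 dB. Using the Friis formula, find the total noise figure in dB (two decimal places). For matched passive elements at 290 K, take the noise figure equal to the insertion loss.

Convert to linear (a loss of L dB is a gain of −L dB): F_i = 10^(NF_i/10), G_i = 10^(G_i,dB/10)
  Stage 1: F_1 = 10^(3.75/10) = 2.371, G_1 = 10^(−3.75/10) = 0.4217
  Stage 2: F_2 = 10^(6.62/10) = 4.592, G_2 = 10^(−6.30/10) = 0.2344
  Stage 3: F_3 = 10^(7.92/10) = 6.194, G_3 = 10^(11.7/10) = 14.79
Friis cascade:
  F = 2.371 + (4.592 − 1)/0.4217 + (6.194 − 1)/0.09886 = 63.43
NF = 10 log₁₀(63.43) = 18.02 dB

18.02 dB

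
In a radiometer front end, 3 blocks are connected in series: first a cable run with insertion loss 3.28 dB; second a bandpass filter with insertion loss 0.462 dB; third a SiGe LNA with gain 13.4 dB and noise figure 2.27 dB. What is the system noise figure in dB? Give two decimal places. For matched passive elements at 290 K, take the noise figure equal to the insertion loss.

6.01 dB

Convert to linear (a loss of L dB is a gain of −L dB): F_i = 10^(NF_i/10), G_i = 10^(G_i,dB/10)
  Stage 1: F_1 = 10^(3.28/10) = 2.128, G_1 = 10^(−3.28/10) = 0.4699
  Stage 2: F_2 = 10^(0.462/10) = 1.112, G_2 = 10^(−0.462/10) = 0.8991
  Stage 3: F_3 = 10^(2.27/10) = 1.687, G_3 = 10^(13.4/10) = 21.88
Friis cascade:
  F = 2.128 + (1.112 − 1)/0.4699 + (1.687 − 1)/0.4225 = 3.992
NF = 10 log₁₀(3.992) = 6.01 dB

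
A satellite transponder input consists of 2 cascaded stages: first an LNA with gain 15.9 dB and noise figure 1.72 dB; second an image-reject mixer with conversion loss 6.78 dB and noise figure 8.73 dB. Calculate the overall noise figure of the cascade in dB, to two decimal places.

Convert to linear (a loss of L dB is a gain of −L dB): F_i = 10^(NF_i/10), G_i = 10^(G_i,dB/10)
  Stage 1: F_1 = 10^(1.72/10) = 1.486, G_1 = 10^(15.9/10) = 38.90
  Stage 2: F_2 = 10^(8.73/10) = 7.464, G_2 = 10^(−6.78/10) = 0.2099
Friis cascade:
  F = 1.486 + (7.464 − 1)/38.90 = 1.652
NF = 10 log₁₀(1.652) = 2.18 dB

2.18 dB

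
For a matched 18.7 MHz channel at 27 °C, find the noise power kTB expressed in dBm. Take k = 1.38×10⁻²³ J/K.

T = 27 °C + 273.15 = 300.15 K
P_n = kTB = 1.38×10⁻²³ × 300.15 × 1.87×10⁷ = 7.75×10⁻¹⁴ W
In dBm: 10 log₁₀(7.75×10⁻¹⁴ / 10⁻³) = −101.1 dBm

−101.1 dBm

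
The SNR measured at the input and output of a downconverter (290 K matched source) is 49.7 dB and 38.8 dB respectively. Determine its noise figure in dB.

10.9 dB

NF (dB) = SNR_in(dB) − SNR_out(dB) when the source is at T₀
NF = 49.7 − 38.8 = 10.9 dB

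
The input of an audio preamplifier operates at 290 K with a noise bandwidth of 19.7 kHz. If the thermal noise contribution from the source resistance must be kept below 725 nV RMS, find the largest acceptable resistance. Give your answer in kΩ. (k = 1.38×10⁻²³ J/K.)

1.67 kΩ

Johnson–Nyquist: V_n = √(4kTRB) ⇒ R = V_n² / (4kTB)
4kTB = 4 × 1.38×10⁻²³ × 290 × 1.97×10⁴ = 3.15×10⁻¹⁶
R = (7.25×10⁻⁷)² / 3.15×10⁻¹⁶ = 1.67×10³ Ω = 1.67 kΩ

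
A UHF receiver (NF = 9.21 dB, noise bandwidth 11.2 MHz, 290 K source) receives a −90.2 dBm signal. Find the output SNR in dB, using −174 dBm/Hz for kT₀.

4.1 dB

Noise floor: N = −174 + 10 log₁₀(B) + NF
10 log₁₀(1.12×10⁷) = 70.49 dB
N = −174 + 70.49 + 9.21 = −94.30 dBm
SNR = P_sig − N = −90.2 − (−94.30) = 4.10 dB → 4.1 dB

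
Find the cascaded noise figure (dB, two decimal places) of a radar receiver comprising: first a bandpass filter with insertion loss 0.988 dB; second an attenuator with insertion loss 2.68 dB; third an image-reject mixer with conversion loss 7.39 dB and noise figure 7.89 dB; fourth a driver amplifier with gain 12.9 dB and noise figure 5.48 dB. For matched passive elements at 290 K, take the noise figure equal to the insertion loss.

Convert to linear (a loss of L dB is a gain of −L dB): F_i = 10^(NF_i/10), G_i = 10^(G_i,dB/10)
  Stage 1: F_1 = 10^(0.988/10) = 1.255, G_1 = 10^(−0.988/10) = 0.7965
  Stage 2: F_2 = 10^(2.68/10) = 1.854, G_2 = 10^(−2.68/10) = 0.5395
  Stage 3: F_3 = 10^(7.89/10) = 6.152, G_3 = 10^(−7.39/10) = 0.1824
  Stage 4: F_4 = 10^(5.48/10) = 3.532, G_4 = 10^(12.9/10) = 19.50
Friis cascade:
  F = 1.255 + (1.854 − 1)/0.7965 + (6.152 − 1)/0.4297 + (3.532 − 1)/0.07838 = 46.62
NF = 10 log₁₀(46.62) = 16.69 dB

16.69 dB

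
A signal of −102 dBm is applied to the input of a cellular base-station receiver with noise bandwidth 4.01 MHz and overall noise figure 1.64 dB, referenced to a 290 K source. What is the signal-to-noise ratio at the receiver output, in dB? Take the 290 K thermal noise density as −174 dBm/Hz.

Noise floor: N = −174 + 10 log₁₀(B) + NF
10 log₁₀(4.01×10⁶) = 66.03 dB
N = −174 + 66.03 + 1.64 = −106.33 dBm
SNR = P_sig − N = −102 − (−106.33) = 4.33 dB → 4.3 dB

4.3 dB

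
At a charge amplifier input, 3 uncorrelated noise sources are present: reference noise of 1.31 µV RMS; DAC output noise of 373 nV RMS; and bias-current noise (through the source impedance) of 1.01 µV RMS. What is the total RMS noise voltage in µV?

Uncorrelated sources add in power (mean-square): V_tot = √(ΣV_i²)
V_tot = √[(1.31×10⁻⁶)² + (3.73×10⁻⁷)² + (1.01×10⁻⁶)²] = 1.70×10⁻⁶ V = 1.70 µV

1.70 µV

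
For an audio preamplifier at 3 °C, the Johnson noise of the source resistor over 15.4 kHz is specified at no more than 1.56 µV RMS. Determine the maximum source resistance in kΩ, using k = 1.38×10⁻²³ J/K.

T = 3 °C + 273.15 = 276.15 K
Johnson–Nyquist: V_n = √(4kTRB) ⇒ R = V_n² / (4kTB)
4kTB = 4 × 1.38×10⁻²³ × 276.15 × 1.54×10⁴ = 2.35×10⁻¹⁶
R = (1.56×10⁻⁶)² / 2.35×10⁻¹⁶ = 1.04×10⁴ Ω = 10.4 kΩ

10.4 kΩ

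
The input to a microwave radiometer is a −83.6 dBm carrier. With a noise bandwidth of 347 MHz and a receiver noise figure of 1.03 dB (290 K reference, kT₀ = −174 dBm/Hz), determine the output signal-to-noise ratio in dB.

4.0 dB

Noise floor: N = −174 + 10 log₁₀(B) + NF
10 log₁₀(3.47×10⁸) = 85.4 dB
N = −174 + 85.4 + 1.03 = −87.57 dBm
SNR = P_sig − N = −83.6 − (−87.57) = 3.97 dB → 4.0 dB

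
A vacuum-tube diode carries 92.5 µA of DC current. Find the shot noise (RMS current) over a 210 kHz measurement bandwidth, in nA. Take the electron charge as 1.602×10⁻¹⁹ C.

I_n = √(2qI·B)
2qI·B = 2 × 1.602×10⁻¹⁹ × 9.25×10⁻⁵ × 2.10×10⁵ = 6.22×10⁻¹⁸ A²
I_n = √(6.22×10⁻¹⁸) = 2.49×10⁻⁹ A = 2.49 nA

2.49 nA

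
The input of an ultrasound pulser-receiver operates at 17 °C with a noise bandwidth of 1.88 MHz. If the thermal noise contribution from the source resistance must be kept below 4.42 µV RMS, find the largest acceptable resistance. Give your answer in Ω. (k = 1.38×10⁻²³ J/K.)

649 Ω

T = 17 °C + 273.15 = 290.15 K
Johnson–Nyquist: V_n = √(4kTRB) ⇒ R = V_n² / (4kTB)
4kTB = 4 × 1.38×10⁻²³ × 290.15 × 1.88×10⁶ = 3.01×10⁻¹⁴
R = (4.42×10⁻⁶)² / 3.01×10⁻¹⁴ = 6.49×10² Ω = 649 Ω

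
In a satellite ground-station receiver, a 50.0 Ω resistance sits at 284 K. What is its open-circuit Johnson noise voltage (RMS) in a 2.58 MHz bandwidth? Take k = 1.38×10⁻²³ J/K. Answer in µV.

V_n = √(4kTRB)
4kTRB = 4 × 1.38×10⁻²³ × 284 × 5.00×10¹ × 2.58×10⁶ = 2.02×10⁻¹² V²
V_n = √(2.02×10⁻¹²) = 1.42×10⁻⁶ V = 1.42 µV

1.42 µV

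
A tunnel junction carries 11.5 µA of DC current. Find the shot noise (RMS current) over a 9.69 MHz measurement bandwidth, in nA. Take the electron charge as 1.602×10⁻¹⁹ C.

5.98 nA

I_n = √(2qI·B)
2qI·B = 2 × 1.602×10⁻¹⁹ × 1.15×10⁻⁵ × 9.69×10⁶ = 3.57×10⁻¹⁷ A²
I_n = √(3.57×10⁻¹⁷) = 5.98×10⁻⁹ A = 5.98 nA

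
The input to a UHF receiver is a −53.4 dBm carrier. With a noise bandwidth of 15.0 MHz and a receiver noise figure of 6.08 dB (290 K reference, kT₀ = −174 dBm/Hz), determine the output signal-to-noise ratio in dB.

42.8 dB

Noise floor: N = −174 + 10 log₁₀(B) + NF
10 log₁₀(1.50×10⁷) = 71.76 dB
N = −174 + 71.76 + 6.08 = −96.16 dBm
SNR = P_sig − N = −53.4 − (−96.16) = 42.76 dB → 42.8 dB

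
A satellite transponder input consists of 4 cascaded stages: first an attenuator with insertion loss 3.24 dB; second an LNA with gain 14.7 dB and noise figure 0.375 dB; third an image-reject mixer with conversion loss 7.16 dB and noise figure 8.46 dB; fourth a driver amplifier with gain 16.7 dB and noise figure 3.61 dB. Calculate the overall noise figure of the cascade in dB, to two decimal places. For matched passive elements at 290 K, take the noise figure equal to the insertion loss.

Convert to linear (a loss of L dB is a gain of −L dB): F_i = 10^(NF_i/10), G_i = 10^(G_i,dB/10)
  Stage 1: F_1 = 10^(3.24/10) = 2.109, G_1 = 10^(−3.24/10) = 0.4742
  Stage 2: F_2 = 10^(0.375/10) = 1.090, G_2 = 10^(14.7/10) = 29.51
  Stage 3: F_3 = 10^(8.46/10) = 7.015, G_3 = 10^(−7.16/10) = 0.1923
  Stage 4: F_4 = 10^(3.61/10) = 2.296, G_4 = 10^(16.7/10) = 46.77
Friis cascade:
  F = 2.109 + (1.090 − 1)/0.4742 + (7.015 − 1)/14.00 + (2.296 − 1)/2.692 = 3.210
NF = 10 log₁₀(3.210) = 5.07 dB

5.07 dB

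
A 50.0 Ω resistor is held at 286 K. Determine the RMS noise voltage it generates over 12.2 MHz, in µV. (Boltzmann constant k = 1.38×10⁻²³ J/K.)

3.10 µV

V_n = √(4kTRB)
4kTRB = 4 × 1.38×10⁻²³ × 286 × 5.00×10¹ × 1.22×10⁷ = 9.63×10⁻¹² V²
V_n = √(9.63×10⁻¹²) = 3.10×10⁻⁶ V = 3.10 µV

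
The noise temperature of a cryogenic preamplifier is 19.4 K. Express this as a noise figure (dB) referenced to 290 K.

F = 1 + T_e/T₀ = 1 + 19.4/290 = 1.0669
NF = 10 log₁₀(1.0669) = 0.281 dB

0.281 dB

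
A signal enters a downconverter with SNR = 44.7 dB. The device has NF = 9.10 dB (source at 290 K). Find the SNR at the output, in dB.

By definition F = SNR_in/SNR_out, so in dB: SNR_out = SNR_in − NF
SNR_out = 44.7 − 9.10 = 35.60 dB

35.60 dB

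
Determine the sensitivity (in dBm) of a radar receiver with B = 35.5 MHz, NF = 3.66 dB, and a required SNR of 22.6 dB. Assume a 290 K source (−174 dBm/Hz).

Sensitivity = −174 + 10 log₁₀(B) + NF + SNR_min
= −174 + 75.5 + 3.66 + 22.6
= −72.24 dBm → −72.2 dBm

−72.2 dBm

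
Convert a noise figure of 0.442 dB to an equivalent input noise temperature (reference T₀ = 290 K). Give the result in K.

31.1 K

F = 10^(0.442/10) = 1.10713
T_e = (F − 1)·T₀ = (1.10713 − 1) × 290 = 31.1 K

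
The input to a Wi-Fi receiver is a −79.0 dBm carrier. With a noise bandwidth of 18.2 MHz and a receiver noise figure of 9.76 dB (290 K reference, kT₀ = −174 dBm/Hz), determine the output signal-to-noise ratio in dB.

Noise floor: N = −174 + 10 log₁₀(B) + NF
10 log₁₀(1.82×10⁷) = 72.6 dB
N = −174 + 72.6 + 9.76 = −91.64 dBm
SNR = P_sig − N = −79.0 − (−91.64) = 12.64 dB → 12.6 dB

12.6 dB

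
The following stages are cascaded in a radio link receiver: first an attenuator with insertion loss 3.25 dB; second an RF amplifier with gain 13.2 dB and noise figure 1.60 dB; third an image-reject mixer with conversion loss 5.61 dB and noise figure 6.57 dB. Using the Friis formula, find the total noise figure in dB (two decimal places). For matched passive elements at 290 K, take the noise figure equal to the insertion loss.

Convert to linear (a loss of L dB is a gain of −L dB): F_i = 10^(NF_i/10), G_i = 10^(G_i,dB/10)
  Stage 1: F_1 = 10^(3.25/10) = 2.113, G_1 = 10^(−3.25/10) = 0.4732
  Stage 2: F_2 = 10^(1.60/10) = 1.445, G_2 = 10^(13.2/10) = 20.89
  Stage 3: F_3 = 10^(6.57/10) = 4.539, G_3 = 10^(−5.61/10) = 0.2748
Friis cascade:
  F = 2.113 + (1.445 − 1)/0.4732 + (4.539 − 1)/9.886 = 3.413
NF = 10 log₁₀(3.413) = 5.33 dB

5.33 dB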